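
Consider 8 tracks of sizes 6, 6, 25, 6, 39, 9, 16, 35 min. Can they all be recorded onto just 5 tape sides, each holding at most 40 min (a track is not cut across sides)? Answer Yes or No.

Yes

A valid assignment using 4 tape sides:
  side 1: 39 = 39
  side 2: 35 = 35
  side 3: 25 + 9 + 6 = 40
  side 4: 16 + 6 + 6 = 28
That uses only 4 ≤ 5, so 5 tape sides are enough.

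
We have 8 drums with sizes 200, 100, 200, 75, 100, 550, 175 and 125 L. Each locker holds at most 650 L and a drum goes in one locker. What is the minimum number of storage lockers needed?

3

Total = 550 + 200 + 200 + 175 + 125 + 100 + 100 + 75 = 1525 L.
Lower bound: ⌈1525/650⌉ = 3 storage lockers.
A packing using 3 storage lockers:
  locker 1: 550 + 100 = 650
  locker 2: 200 + 200 + 175 + 75 = 650
  locker 3: 125 + 100 = 225
This matches the lower bound, so 3 is optimal.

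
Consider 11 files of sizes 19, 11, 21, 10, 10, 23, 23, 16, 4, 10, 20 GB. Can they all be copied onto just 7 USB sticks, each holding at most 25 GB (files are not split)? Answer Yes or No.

Total = 167 GB; ⌈167/25⌉ = 7.
The bound of 7 does not rule out 7, but exhaustive search shows no assignment into 7 USB sticks of capacity 25 GB exists — the minimum is 8.

No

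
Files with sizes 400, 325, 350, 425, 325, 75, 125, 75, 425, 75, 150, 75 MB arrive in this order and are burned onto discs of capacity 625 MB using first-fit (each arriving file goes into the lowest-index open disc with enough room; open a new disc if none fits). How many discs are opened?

  400 → disc 1 (new)  [load 400/625]
  325 → disc 2 (new)  [load 325/625]
  350 → disc 3 (new)  [load 350/625]
  425 → disc 4 (new)  [load 425/625]
  325 → disc 5 (new)  [load 325/625]
  75 → disc 1  [load 475/625]
  125 → disc 1  [load 600/625]
  75 → disc 2  [load 400/625]
  425 → disc 6 (new)  [load 425/625]
  75 → disc 2  [load 475/625]
  150 → disc 2  [load 625/625]
  75 → disc 3  [load 425/625]
6 discs opened.

6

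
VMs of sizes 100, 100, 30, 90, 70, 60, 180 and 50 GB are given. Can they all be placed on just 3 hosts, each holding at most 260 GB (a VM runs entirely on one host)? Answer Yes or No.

A valid assignment using 3 hosts:
  host 1: 180 + 70 = 250
  host 2: 100 + 100 + 60 = 260
  host 3: 90 + 50 + 30 = 170
Every load is within 260 GB, so 3 hosts suffice.

Yes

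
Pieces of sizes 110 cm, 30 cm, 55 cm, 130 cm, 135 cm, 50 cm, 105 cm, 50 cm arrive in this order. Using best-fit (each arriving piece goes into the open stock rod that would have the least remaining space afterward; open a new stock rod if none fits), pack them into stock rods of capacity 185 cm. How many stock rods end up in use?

4

  110 → stock rod 1 (new)  [load 110/185]
  30 → stock rod 1  [load 140/185]
  55 → stock rod 2 (new)  [load 55/185]
  130 → stock rod 2  [load 185/185]
  135 → stock rod 3 (new)  [load 135/185]
  50 → stock rod 3  [load 185/185]
  105 → stock rod 4 (new)  [load 105/185]
  50 → stock rod 4  [load 155/185]
4 stock rods opened.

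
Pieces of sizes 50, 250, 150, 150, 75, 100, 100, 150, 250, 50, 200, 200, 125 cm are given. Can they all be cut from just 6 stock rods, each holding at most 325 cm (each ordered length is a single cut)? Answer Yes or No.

Yes

A valid assignment using 6 stock rods:
  stock rod 1: 250 + 75 = 325
  stock rod 2: 250 + 50 = 300
  stock rod 3: 200 + 125 = 325
  stock rod 4: 200 + 100 = 300
  stock rod 5: 150 + 150 = 300
  stock rod 6: 150 + 100 + 50 = 300
Every load is within 325 cm, so 6 stock rods suffice.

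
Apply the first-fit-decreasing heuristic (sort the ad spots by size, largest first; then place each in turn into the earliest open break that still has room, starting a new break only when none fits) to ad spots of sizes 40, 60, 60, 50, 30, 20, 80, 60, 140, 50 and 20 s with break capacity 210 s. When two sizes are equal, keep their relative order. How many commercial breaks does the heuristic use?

Sorted descending: 140, 80, 60, 60, 60, 50, 50, 40, 30, 20, 20.
  140 → break 1 (new)  [load 140/210]
  80 → break 2 (new)  [load 80/210]
  60 → break 1  [load 200/210]
  60 → break 2  [load 140/210]
  60 → break 2  [load 200/210]
  50 → break 3 (new)  [load 50/210]
  50 → break 3  [load 100/210]
  40 → break 3  [load 140/210]
  30 → break 3  [load 170/210]
  20 → break 3  [load 190/210]
  20 → break 3  [load 210/210]
3 commercial breaks opened.

3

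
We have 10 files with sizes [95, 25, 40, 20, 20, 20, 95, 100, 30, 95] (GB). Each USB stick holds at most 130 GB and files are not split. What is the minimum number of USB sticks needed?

5

Total = 100 + 95 + 95 + 95 + 40 + 30 + 25 + 20 + 20 + 20 = 540 GB.
Lower bound: ⌈540/130⌉ = 5 USB sticks.
A packing using 5 USB sticks:
  USB stick 1: 100 + 30 = 130
  USB stick 2: 95 + 25 = 120
  USB stick 3: 95 + 20 = 115
  USB stick 4: 95 + 20 = 115
  USB stick 5: 40 + 20 = 60
This matches the lower bound, so 5 is optimal.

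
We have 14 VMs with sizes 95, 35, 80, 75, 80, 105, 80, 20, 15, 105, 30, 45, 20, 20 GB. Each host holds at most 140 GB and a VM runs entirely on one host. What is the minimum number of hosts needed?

7

Total = 105 + 105 + 95 + 80 + 80 + 80 + 75 + 45 + 35 + 30 + 20 + 20 + 20 + 15 = 805 GB.
Lower bound: ⌈805/140⌉ = 6 hosts.
Also, 7 VMs each exceed 70 GB, and no two of those can share a host, so at least 7 hosts are needed.
A packing using 7 hosts:
  host 1: 105 + 35 = 140
  host 2: 105 + 30 = 135
  host 3: 95 + 45 = 140
  host 4: 80 + 20 + 20 + 20 = 140
  host 5: 80 + 15 = 95
  host 6: 80 = 80
  host 7: 75 = 75
This matches the lower bound, so 7 is optimal.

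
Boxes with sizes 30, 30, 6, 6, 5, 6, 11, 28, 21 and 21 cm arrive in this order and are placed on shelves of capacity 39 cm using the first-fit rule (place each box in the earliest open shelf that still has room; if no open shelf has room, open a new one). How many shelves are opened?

6

  30 → shelf 1 (new)  [load 30/39]
  30 → shelf 2 (new)  [load 30/39]
  6 → shelf 1  [load 36/39]
  6 → shelf 2  [load 36/39]
  5 → shelf 3 (new)  [load 5/39]
  6 → shelf 3  [load 11/39]
  11 → shelf 3  [load 22/39]
  28 → shelf 4 (new)  [load 28/39]
  21 → shelf 5 (new)  [load 21/39]
  21 → shelf 6 (new)  [load 21/39]
6 shelves opened.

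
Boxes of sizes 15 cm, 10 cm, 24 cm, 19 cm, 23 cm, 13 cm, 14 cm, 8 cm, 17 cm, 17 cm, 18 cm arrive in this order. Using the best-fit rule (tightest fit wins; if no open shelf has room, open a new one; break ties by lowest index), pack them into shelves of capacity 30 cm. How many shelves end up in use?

8

  15 → shelf 1 (new)  [load 15/30]
  10 → shelf 1  [load 25/30]
  24 → shelf 2 (new)  [load 24/30]
  19 → shelf 3 (new)  [load 19/30]
  23 → shelf 4 (new)  [load 23/30]
  13 → shelf 5 (new)  [load 13/30]
  14 → shelf 5  [load 27/30]
  8 → shelf 3  [load 27/30]
  17 → shelf 6 (new)  [load 17/30]
  17 → shelf 7 (new)  [load 17/30]
  18 → shelf 8 (new)  [load 18/30]
8 shelves opened.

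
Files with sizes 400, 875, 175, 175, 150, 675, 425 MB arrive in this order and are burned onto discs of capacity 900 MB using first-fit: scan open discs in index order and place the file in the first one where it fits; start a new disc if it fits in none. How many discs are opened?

4

  400 → disc 1 (new)  [load 400/900]
  875 → disc 2 (new)  [load 875/900]
  175 → disc 1  [load 575/900]
  175 → disc 1  [load 750/900]
  150 → disc 1  [load 900/900]
  675 → disc 3 (new)  [load 675/900]
  425 → disc 4 (new)  [load 425/900]
4 discs opened.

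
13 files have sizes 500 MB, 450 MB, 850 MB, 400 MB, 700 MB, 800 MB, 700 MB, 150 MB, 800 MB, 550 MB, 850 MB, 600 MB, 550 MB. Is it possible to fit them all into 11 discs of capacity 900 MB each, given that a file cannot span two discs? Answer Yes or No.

A valid assignment using 11 discs:
  disc 1: 850 = 850
  disc 2: 850 = 850
  disc 3: 800 = 800
  disc 4: 800 = 800
  disc 5: 700 + 150 = 850
  disc 6: 700 = 700
  disc 7: 600 = 600
  disc 8: 550 = 550
  disc 9: 550 = 550
  disc 10: 500 + 400 = 900
  disc 11: 450 = 450
Every load is within 900 MB, so 11 discs suffice.

Yes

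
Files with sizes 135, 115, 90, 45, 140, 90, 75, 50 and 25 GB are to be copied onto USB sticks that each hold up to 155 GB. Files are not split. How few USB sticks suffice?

Total = 140 + 135 + 115 + 90 + 90 + 75 + 50 + 45 + 25 = 765 GB.
Lower bound: ⌈765/155⌉ = 5 USB sticks.
A packing using 6 USB sticks:
  USB stick 1: 140 = 140
  USB stick 2: 135 = 135
  USB stick 3: 115 + 25 = 140
  USB stick 4: 90 + 50 = 140
  USB stick 5: 90 + 45 = 135
  USB stick 6: 75 = 75
No arrangement into 5 USB sticks stays within capacity, so 6 is optimal.

6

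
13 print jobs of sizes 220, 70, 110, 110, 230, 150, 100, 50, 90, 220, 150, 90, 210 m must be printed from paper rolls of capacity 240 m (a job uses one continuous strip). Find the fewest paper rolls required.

Total = 230 + 220 + 220 + 210 + 150 + 150 + 110 + 110 + 100 + 90 + 90 + 70 + 50 = 1800 m.
Lower bound: ⌈1800/240⌉ = 8 paper rolls.
A packing using 8 paper rolls:
  roll 1: 230 = 230
  roll 2: 220 = 220
  roll 3: 220 = 220
  roll 4: 210 = 210
  roll 5: 150 + 90 = 240
  roll 6: 150 + 90 = 240
  roll 7: 110 + 110 = 220
  roll 8: 100 + 70 + 50 = 220
This matches the lower bound, so 8 is optimal.

8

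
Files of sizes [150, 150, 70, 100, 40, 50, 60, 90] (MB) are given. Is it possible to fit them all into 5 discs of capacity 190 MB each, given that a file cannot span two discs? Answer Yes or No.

Yes

A valid assignment using 4 discs:
  disc 1: 150 + 40 = 190
  disc 2: 150 = 150
  disc 3: 100 + 90 = 190
  disc 4: 70 + 60 + 50 = 180
That uses only 4 ≤ 5, so 5 discs are enough.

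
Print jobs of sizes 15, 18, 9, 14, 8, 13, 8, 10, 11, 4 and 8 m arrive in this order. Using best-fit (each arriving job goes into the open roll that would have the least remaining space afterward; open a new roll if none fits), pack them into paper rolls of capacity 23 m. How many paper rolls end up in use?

6

  15 → roll 1 (new)  [load 15/23]
  18 → roll 2 (new)  [load 18/23]
  9 → roll 3 (new)  [load 9/23]
  14 → roll 3  [load 23/23]
  8 → roll 1  [load 23/23]
  13 → roll 4 (new)  [load 13/23]
  8 → roll 4  [load 21/23]
  10 → roll 5 (new)  [load 10/23]
  11 → roll 5  [load 21/23]
  4 → roll 2  [load 22/23]
  8 → roll 6 (new)  [load 8/23]
6 paper rolls opened.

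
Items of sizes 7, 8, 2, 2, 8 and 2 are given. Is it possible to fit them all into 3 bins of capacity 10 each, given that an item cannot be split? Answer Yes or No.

Yes

A valid assignment using 3 bins:
  bin 1: 8 + 2 = 10
  bin 2: 8 + 2 = 10
  bin 3: 7 + 2 = 9
Every load is within 10, so 3 bins suffice.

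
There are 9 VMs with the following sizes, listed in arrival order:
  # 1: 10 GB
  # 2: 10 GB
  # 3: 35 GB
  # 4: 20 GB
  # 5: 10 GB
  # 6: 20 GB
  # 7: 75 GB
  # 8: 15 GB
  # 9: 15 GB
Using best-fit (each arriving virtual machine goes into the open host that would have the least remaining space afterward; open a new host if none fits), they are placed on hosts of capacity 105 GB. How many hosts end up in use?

  10 → host 1 (new)  [load 10/105]
  10 → host 1  [load 20/105]
  35 → host 1  [load 55/105]
  20 → host 1  [load 75/105]
  10 → host 1  [load 85/105]
  20 → host 1  [load 105/105]
  75 → host 2 (new)  [load 75/105]
  15 → host 2  [load 90/105]
  15 → host 2  [load 105/105]
2 hosts opened.

2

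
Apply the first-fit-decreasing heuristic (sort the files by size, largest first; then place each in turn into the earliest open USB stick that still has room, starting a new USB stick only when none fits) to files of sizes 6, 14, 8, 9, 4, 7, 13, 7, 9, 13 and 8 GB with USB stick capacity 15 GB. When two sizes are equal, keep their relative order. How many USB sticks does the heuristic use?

Sorted descending: 14, 13, 13, 9, 9, 8, 8, 7, 7, 6, 4.
  14 → USB stick 1 (new)  [load 14/15]
  13 → USB stick 2 (new)  [load 13/15]
  13 → USB stick 3 (new)  [load 13/15]
  9 → USB stick 4 (new)  [load 9/15]
  9 → USB stick 5 (new)  [load 9/15]
  8 → USB stick 6 (new)  [load 8/15]
  8 → USB stick 7 (new)  [load 8/15]
  7 → USB stick 6  [load 15/15]
  7 → USB stick 7  [load 15/15]
  6 → USB stick 4  [load 15/15]
  4 → USB stick 5  [load 13/15]
7 USB sticks opened.

7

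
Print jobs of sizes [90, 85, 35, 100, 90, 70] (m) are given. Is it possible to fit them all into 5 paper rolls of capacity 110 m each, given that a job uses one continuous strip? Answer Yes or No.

A valid assignment using 5 paper rolls:
  roll 1: 100 = 100
  roll 2: 90 = 90
  roll 3: 90 = 90
  roll 4: 85 = 85
  roll 5: 70 + 35 = 105
Every load is within 110 m, so 5 paper rolls suffice.

Yes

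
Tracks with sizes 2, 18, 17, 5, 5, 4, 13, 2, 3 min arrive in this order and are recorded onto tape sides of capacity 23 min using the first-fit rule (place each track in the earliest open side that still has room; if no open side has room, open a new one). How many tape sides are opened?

  2 → side 1 (new)  [load 2/23]
  18 → side 1  [load 20/23]
  17 → side 2 (new)  [load 17/23]
  5 → side 2  [load 22/23]
  5 → side 3 (new)  [load 5/23]
  4 → side 3  [load 9/23]
  13 → side 3  [load 22/23]
  2 → side 1  [load 22/23]
  3 → side 4 (new)  [load 3/23]
4 tape sides opened.

4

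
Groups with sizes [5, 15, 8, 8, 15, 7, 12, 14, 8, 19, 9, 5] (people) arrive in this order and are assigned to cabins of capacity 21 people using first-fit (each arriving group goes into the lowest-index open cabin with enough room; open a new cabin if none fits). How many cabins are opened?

  5 → cabin 1 (new)  [load 5/21]
  15 → cabin 1  [load 20/21]
  8 → cabin 2 (new)  [load 8/21]
  8 → cabin 2  [load 16/21]
  15 → cabin 3 (new)  [load 15/21]
  7 → cabin 4 (new)  [load 7/21]
  12 → cabin 4  [load 19/21]
  14 → cabin 5 (new)  [load 14/21]
  8 → cabin 6 (new)  [load 8/21]
  19 → cabin 7 (new)  [load 19/21]
  9 → cabin 6  [load 17/21]
  5 → cabin 2  [load 21/21]
7 cabins opened.

7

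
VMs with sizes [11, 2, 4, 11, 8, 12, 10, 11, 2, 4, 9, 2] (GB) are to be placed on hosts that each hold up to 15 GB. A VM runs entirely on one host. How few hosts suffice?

7

Total = 12 + 11 + 11 + 11 + 10 + 9 + 8 + 4 + 4 + 2 + 2 + 2 = 86 GB.
Lower bound: ⌈86/15⌉ = 6 hosts.
Also, 7 VMs each exceed 15/2 GB, and no two of those can share a host, so at least 7 hosts are needed.
A packing using 7 hosts:
  host 1: 12 + 2 = 14
  host 2: 11 + 4 = 15
  host 3: 11 + 4 = 15
  host 4: 11 + 2 + 2 = 15
  host 5: 10 = 10
  host 6: 9 = 9
  host 7: 8 = 8
This matches the lower bound, so 7 is optimal.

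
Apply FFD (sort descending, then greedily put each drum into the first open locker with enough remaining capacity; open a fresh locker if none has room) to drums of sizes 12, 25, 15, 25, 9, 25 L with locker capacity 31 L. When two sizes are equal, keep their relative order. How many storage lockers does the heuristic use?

Sorted descending: 25, 25, 25, 15, 12, 9.
  25 → locker 1 (new)  [load 25/31]
  25 → locker 2 (new)  [load 25/31]
  25 → locker 3 (new)  [load 25/31]
  15 → locker 4 (new)  [load 15/31]
  12 → locker 4  [load 27/31]
  9 → locker 5 (new)  [load 9/31]
5 storage lockers opened.

5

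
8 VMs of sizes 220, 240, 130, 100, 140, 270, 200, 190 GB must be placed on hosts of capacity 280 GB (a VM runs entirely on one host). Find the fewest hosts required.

7

Total = 270 + 240 + 220 + 200 + 190 + 140 + 130 + 100 = 1490 GB.
Lower bound: ⌈1490/280⌉ = 6 hosts.
A packing using 7 hosts:
  host 1: 270 = 270
  host 2: 240 = 240
  host 3: 220 = 220
  host 4: 200 = 200
  host 5: 190 = 190
  host 6: 140 + 130 = 270
  host 7: 100 = 100
No arrangement into 6 hosts stays within capacity, so 7 is optimal.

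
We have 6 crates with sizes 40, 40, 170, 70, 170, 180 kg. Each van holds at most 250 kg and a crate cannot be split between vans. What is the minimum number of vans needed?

3

Total = 180 + 170 + 170 + 70 + 40 + 40 = 670 kg.
Lower bound: ⌈670/250⌉ = 3 vans.
A packing using 3 vans:
  van 1: 180 + 70 = 250
  van 2: 170 + 40 + 40 = 250
  van 3: 170 = 170
This matches the lower bound, so 3 is optimal.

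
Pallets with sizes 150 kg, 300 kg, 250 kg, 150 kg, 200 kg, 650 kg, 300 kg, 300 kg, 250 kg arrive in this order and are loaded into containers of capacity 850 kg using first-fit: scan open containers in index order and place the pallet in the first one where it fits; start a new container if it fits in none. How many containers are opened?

3

  150 → container 1 (new)  [load 150/850]
  300 → container 1  [load 450/850]
  250 → container 1  [load 700/850]
  150 → container 1  [load 850/850]
  200 → container 2 (new)  [load 200/850]
  650 → container 2  [load 850/850]
  300 → container 3 (new)  [load 300/850]
  300 → container 3  [load 600/850]
  250 → container 3  [load 850/850]
3 containers opened.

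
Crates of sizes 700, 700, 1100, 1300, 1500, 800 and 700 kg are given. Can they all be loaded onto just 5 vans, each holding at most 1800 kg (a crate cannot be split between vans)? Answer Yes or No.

A valid assignment using 5 vans:
  van 1: 1500 = 1500
  van 2: 1300 = 1300
  van 3: 1100 + 700 = 1800
  van 4: 800 + 700 = 1500
  van 5: 700 = 700
Every load is within 1800 kg, so 5 vans suffice.

Yes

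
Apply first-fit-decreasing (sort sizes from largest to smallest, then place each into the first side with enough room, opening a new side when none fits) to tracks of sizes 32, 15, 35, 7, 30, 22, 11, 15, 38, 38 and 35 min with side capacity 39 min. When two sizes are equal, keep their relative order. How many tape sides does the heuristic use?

Sorted descending: 38, 38, 35, 35, 32, 30, 22, 15, 15, 11, 7.
  38 → side 1 (new)  [load 38/39]
  38 → side 2 (new)  [load 38/39]
  35 → side 3 (new)  [load 35/39]
  35 → side 4 (new)  [load 35/39]
  32 → side 5 (new)  [load 32/39]
  30 → side 6 (new)  [load 30/39]
  22 → side 7 (new)  [load 22/39]
  15 → side 7  [load 37/39]
  15 → side 8 (new)  [load 15/39]
  11 → side 8  [load 26/39]
  7 → side 5  [load 39/39]
8 tape sides opened.

8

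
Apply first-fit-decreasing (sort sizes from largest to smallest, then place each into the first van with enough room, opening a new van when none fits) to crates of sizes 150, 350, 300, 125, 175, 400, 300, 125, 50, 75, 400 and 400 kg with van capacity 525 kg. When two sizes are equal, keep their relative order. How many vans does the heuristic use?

Sorted descending: 400, 400, 400, 350, 300, 300, 175, 150, 125, 125, 75, 50.
  400 → van 1 (new)  [load 400/525]
  400 → van 2 (new)  [load 400/525]
  400 → van 3 (new)  [load 400/525]
  350 → van 4 (new)  [load 350/525]
  300 → van 5 (new)  [load 300/525]
  300 → van 6 (new)  [load 300/525]
  175 → van 4  [load 525/525]
  150 → van 5  [load 450/525]
  125 → van 1  [load 525/525]
  125 → van 2  [load 525/525]
  75 → van 3  [load 475/525]
  50 → van 3  [load 525/525]
6 vans opened.

6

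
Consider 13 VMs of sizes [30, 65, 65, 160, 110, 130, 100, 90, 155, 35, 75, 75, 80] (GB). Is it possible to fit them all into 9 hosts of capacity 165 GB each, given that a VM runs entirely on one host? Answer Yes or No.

A valid assignment using 8 hosts:
  host 1: 160 = 160
  host 2: 155 = 155
  host 3: 130 + 35 = 165
  host 4: 110 + 30 = 140
  host 5: 100 + 65 = 165
  host 6: 90 + 75 = 165
  host 7: 80 + 75 = 155
  host 8: 65 = 65
That uses only 8 ≤ 9, so 9 hosts are enough.

Yes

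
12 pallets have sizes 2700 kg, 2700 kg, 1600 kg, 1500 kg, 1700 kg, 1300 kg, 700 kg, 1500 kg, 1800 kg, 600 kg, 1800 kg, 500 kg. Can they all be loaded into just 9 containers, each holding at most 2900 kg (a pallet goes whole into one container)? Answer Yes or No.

Yes

A valid assignment using 8 containers:
  container 1: 2700 = 2700
  container 2: 2700 = 2700
  container 3: 1800 + 700 = 2500
  container 4: 1800 + 600 + 500 = 2900
  container 5: 1700 = 1700
  container 6: 1600 + 1300 = 2900
  container 7: 1500 = 1500
  container 8: 1500 = 1500
That uses only 8 ≤ 9, so 9 containers are enough.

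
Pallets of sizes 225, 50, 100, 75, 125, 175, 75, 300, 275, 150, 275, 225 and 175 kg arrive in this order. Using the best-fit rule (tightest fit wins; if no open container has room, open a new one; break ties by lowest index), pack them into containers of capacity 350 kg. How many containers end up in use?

8

  225 → container 1 (new)  [load 225/350]
  50 → container 1  [load 275/350]
  100 → container 2 (new)  [load 100/350]
  75 → container 1  [load 350/350]
  125 → container 2  [load 225/350]
  175 → container 3 (new)  [load 175/350]
  75 → container 2  [load 300/350]
  300 → container 4 (new)  [load 300/350]
  275 → container 5 (new)  [load 275/350]
  150 → container 3  [load 325/350]
  275 → container 6 (new)  [load 275/350]
  225 → container 7 (new)  [load 225/350]
  175 → container 8 (new)  [load 175/350]
8 containers opened.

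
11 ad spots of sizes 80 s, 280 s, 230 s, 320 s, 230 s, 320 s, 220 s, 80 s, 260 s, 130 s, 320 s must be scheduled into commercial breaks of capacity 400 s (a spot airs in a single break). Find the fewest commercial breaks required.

Total = 320 + 320 + 320 + 280 + 260 + 230 + 230 + 220 + 130 + 80 + 80 = 2470 s.
Lower bound: ⌈2470/400⌉ = 7 commercial breaks.
Also, 8 ad spots each exceed 200 s, and no two of those can share a break, so at least 8 commercial breaks are needed.
A packing using 8 commercial breaks:
  break 1: 320 + 80 = 400
  break 2: 320 + 80 = 400
  break 3: 320 = 320
  break 4: 280 = 280
  break 5: 260 + 130 = 390
  break 6: 230 = 230
  break 7: 230 = 230
  break 8: 220 = 220
This matches the lower bound, so 8 is optimal.

8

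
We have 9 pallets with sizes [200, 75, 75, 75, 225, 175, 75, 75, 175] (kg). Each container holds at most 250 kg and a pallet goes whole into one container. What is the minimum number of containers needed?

5

Total = 225 + 200 + 175 + 175 + 75 + 75 + 75 + 75 + 75 = 1150 kg.
Lower bound: ⌈1150/250⌉ = 5 containers.
A packing using 5 containers:
  container 1: 225 = 225
  container 2: 200 = 200
  container 3: 175 + 75 = 250
  container 4: 175 + 75 = 250
  container 5: 75 + 75 + 75 = 225
This matches the lower bound, so 5 is optimal.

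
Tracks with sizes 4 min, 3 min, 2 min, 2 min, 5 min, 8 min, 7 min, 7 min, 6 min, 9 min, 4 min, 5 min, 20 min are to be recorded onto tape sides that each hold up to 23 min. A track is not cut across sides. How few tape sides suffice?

Total = 20 + 9 + 8 + 7 + 7 + 6 + 5 + 5 + 4 + 4 + 3 + 2 + 2 = 82 min.
Lower bound: ⌈82/23⌉ = 4 tape sides.
A packing using 4 tape sides:
  side 1: 20 + 3 = 23
  side 2: 9 + 8 + 6 = 23
  side 3: 7 + 7 + 5 + 4 = 23
  side 4: 5 + 4 + 2 + 2 = 13
This matches the lower bound, so 4 is optimal.

4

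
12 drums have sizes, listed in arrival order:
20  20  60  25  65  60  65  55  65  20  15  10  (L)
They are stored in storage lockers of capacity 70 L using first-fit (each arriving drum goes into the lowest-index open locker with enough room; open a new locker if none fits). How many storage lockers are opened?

  20 → locker 1 (new)  [load 20/70]
  20 → locker 1  [load 40/70]
  60 → locker 2 (new)  [load 60/70]
  25 → locker 1  [load 65/70]
  65 → locker 3 (new)  [load 65/70]
  60 → locker 4 (new)  [load 60/70]
  65 → locker 5 (new)  [load 65/70]
  55 → locker 6 (new)  [load 55/70]
  65 → locker 7 (new)  [load 65/70]
  20 → locker 8 (new)  [load 20/70]
  15 → locker 6  [load 70/70]
  10 → locker 2  [load 70/70]
8 storage lockers opened.

8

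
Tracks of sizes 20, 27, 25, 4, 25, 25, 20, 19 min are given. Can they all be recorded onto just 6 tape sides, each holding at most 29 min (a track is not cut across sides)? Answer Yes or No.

No

Total = 165 min; ⌈165/29⌉ = 6.
7 tracks each exceed half the capacity and cannot share a side, forcing at least 7 tape sides.
At least 7 tape sides are required, but only 6 are allowed.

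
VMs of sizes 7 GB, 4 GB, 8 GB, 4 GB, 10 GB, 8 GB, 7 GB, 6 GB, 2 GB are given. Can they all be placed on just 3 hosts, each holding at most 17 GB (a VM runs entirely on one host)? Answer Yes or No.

Total = 56 GB; ⌈56/17⌉ = 4.
At least 4 hosts are required, but only 3 are allowed.

No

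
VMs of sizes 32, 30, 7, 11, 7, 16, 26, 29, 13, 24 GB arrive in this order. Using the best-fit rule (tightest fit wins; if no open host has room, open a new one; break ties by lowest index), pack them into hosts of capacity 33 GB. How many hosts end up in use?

  32 → host 1 (new)  [load 32/33]
  30 → host 2 (new)  [load 30/33]
  7 → host 3 (new)  [load 7/33]
  11 → host 3  [load 18/33]
  7 → host 3  [load 25/33]
  16 → host 4 (new)  [load 16/33]
  26 → host 5 (new)  [load 26/33]
  29 → host 6 (new)  [load 29/33]
  13 → host 4  [load 29/33]
  24 → host 7 (new)  [load 24/33]
7 hosts opened.

7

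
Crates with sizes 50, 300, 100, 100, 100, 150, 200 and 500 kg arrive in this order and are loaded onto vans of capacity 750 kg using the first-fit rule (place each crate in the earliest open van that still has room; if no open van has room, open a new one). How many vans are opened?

3

  50 → van 1 (new)  [load 50/750]
  300 → van 1  [load 350/750]
  100 → van 1  [load 450/750]
  100 → van 1  [load 550/750]
  100 → van 1  [load 650/750]
  150 → van 2 (new)  [load 150/750]
  200 → van 2  [load 350/750]
  500 → van 3 (new)  [load 500/750]
3 vans opened.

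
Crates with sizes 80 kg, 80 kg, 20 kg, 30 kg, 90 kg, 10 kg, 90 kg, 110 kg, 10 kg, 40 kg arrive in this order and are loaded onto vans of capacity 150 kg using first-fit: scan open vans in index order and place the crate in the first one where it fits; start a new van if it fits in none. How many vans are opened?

  80 → van 1 (new)  [load 80/150]
  80 → van 2 (new)  [load 80/150]
  20 → van 1  [load 100/150]
  30 → van 1  [load 130/150]
  90 → van 3 (new)  [load 90/150]
  10 → van 1  [load 140/150]
  90 → van 4 (new)  [load 90/150]
  110 → van 5 (new)  [load 110/150]
  10 → van 1  [load 150/150]
  40 → van 2  [load 120/150]
5 vans opened.

5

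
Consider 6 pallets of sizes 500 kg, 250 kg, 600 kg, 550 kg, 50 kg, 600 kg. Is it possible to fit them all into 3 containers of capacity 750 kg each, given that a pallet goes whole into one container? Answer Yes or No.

Total = 2550 kg; ⌈2550/750⌉ = 4.
At least 4 containers are required, but only 3 are allowed.

No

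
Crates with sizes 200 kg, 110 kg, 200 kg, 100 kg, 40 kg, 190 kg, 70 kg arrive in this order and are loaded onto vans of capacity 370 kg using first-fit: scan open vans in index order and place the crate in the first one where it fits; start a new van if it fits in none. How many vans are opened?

3

  200 → van 1 (new)  [load 200/370]
  110 → van 1  [load 310/370]
  200 → van 2 (new)  [load 200/370]
  100 → van 2  [load 300/370]
  40 → van 1  [load 350/370]
  190 → van 3 (new)  [load 190/370]
  70 → van 2  [load 370/370]
3 vans opened.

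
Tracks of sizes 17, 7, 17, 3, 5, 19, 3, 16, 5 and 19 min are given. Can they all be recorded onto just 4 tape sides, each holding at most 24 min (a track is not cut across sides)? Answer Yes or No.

No

Total = 111 min; ⌈111/24⌉ = 5.
At least 5 tape sides are required, but only 4 are allowed.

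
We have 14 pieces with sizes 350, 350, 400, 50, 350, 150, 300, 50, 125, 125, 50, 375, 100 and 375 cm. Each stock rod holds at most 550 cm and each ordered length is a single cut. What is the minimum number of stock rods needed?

7

Total = 400 + 375 + 375 + 350 + 350 + 350 + 300 + 150 + 125 + 125 + 100 + 50 + 50 + 50 = 3150 cm.
Lower bound: ⌈3150/550⌉ = 6 stock rods.
Also, 7 pieces each exceed 275 cm, and no two of those can share a stock rod, so at least 7 stock rods are needed.
A packing using 7 stock rods:
  stock rod 1: 400 + 150 = 550
  stock rod 2: 375 + 125 + 50 = 550
  stock rod 3: 375 + 125 + 50 = 550
  stock rod 4: 350 + 100 + 50 = 500
  stock rod 5: 350 = 350
  stock rod 6: 350 = 350
  stock rod 7: 300 = 300
This matches the lower bound, so 7 is optimal.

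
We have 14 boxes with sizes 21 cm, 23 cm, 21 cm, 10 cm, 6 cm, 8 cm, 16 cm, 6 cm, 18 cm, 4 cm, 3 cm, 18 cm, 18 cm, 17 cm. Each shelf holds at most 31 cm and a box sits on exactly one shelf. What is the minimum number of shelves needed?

8

Total = 23 + 21 + 21 + 18 + 18 + 18 + 17 + 16 + 10 + 8 + 6 + 6 + 4 + 3 = 189 cm.
Lower bound: ⌈189/31⌉ = 7 shelves.
Also, 8 boxes each exceed 31/2 cm, and no two of those can share a shelf, so at least 8 shelves are needed.
A packing using 8 shelves:
  shelf 1: 23 + 8 = 31
  shelf 2: 21 + 10 = 31
  shelf 3: 21 + 6 + 4 = 31
  shelf 4: 18 + 6 + 3 = 27
  shelf 5: 18 = 18
  shelf 6: 18 = 18
  shelf 7: 17 = 17
  shelf 8: 16 = 16
This matches the lower bound, so 8 is optimal.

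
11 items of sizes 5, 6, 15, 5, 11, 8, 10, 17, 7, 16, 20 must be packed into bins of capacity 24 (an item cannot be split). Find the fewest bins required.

Total = 20 + 17 + 16 + 15 + 11 + 10 + 8 + 7 + 6 + 5 + 5 = 120.
Lower bound: ⌈120/24⌉ = 5 bins.
A packing using 6 bins:
  bin 1: 20 = 20
  bin 2: 17 + 7 = 24
  bin 3: 16 + 8 = 24
  bin 4: 15 + 6 = 21
  bin 5: 11 + 10 = 21
  bin 6: 5 + 5 = 10
No arrangement into 5 bins stays within capacity, so 6 is optimal.

6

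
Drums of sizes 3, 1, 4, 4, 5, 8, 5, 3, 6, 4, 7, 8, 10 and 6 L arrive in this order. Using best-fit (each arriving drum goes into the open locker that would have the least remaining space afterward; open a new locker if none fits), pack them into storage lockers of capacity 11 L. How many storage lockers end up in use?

  3 → locker 1 (new)  [load 3/11]
  1 → locker 1  [load 4/11]
  4 → locker 1  [load 8/11]
  4 → locker 2 (new)  [load 4/11]
  5 → locker 2  [load 9/11]
  8 → locker 3 (new)  [load 8/11]
  5 → locker 4 (new)  [load 5/11]
  3 → locker 1  [load 11/11]
  6 → locker 4  [load 11/11]
  4 → locker 5 (new)  [load 4/11]
  7 → locker 5  [load 11/11]
  8 → locker 6 (new)  [load 8/11]
  10 → locker 7 (new)  [load 10/11]
  6 → locker 8 (new)  [load 6/11]
8 storage lockers opened.

8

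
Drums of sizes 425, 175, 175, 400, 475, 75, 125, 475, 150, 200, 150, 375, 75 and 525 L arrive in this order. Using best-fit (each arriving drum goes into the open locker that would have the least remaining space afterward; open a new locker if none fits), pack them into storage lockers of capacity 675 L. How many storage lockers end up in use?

7

  425 → locker 1 (new)  [load 425/675]
  175 → locker 1  [load 600/675]
  175 → locker 2 (new)  [load 175/675]
  400 → locker 2  [load 575/675]
  475 → locker 3 (new)  [load 475/675]
  75 → locker 1  [load 675/675]
  125 → locker 3  [load 600/675]
  475 → locker 4 (new)  [load 475/675]
  150 → locker 4  [load 625/675]
  200 → locker 5 (new)  [load 200/675]
  150 → locker 5  [load 350/675]
  375 → locker 6 (new)  [load 375/675]
  75 → locker 3  [load 675/675]
  525 → locker 7 (new)  [load 525/675]
7 storage lockers opened.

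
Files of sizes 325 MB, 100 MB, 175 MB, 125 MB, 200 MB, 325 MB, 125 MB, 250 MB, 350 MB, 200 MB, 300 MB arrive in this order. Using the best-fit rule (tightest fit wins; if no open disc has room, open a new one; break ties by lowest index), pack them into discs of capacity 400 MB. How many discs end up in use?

8

  325 → disc 1 (new)  [load 325/400]
  100 → disc 2 (new)  [load 100/400]
  175 → disc 2  [load 275/400]
  125 → disc 2  [load 400/400]
  200 → disc 3 (new)  [load 200/400]
  325 → disc 4 (new)  [load 325/400]
  125 → disc 3  [load 325/400]
  250 → disc 5 (new)  [load 250/400]
  350 → disc 6 (new)  [load 350/400]
  200 → disc 7 (new)  [load 200/400]
  300 → disc 8 (new)  [load 300/400]
8 discs opened.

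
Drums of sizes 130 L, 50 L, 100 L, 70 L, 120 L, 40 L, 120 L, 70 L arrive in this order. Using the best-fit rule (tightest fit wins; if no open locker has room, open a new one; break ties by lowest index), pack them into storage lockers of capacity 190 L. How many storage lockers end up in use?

  130 → locker 1 (new)  [load 130/190]
  50 → locker 1  [load 180/190]
  100 → locker 2 (new)  [load 100/190]
  70 → locker 2  [load 170/190]
  120 → locker 3 (new)  [load 120/190]
  40 → locker 3  [load 160/190]
  120 → locker 4 (new)  [load 120/190]
  70 → locker 4  [load 190/190]
4 storage lockers opened.

4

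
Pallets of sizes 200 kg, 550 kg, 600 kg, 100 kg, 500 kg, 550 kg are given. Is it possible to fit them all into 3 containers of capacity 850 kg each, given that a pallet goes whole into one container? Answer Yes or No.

Total = 2500 kg; ⌈2500/850⌉ = 3.
4 pallets each exceed half the capacity and cannot share a container, forcing at least 4 containers.
At least 4 containers are required, but only 3 are allowed.

No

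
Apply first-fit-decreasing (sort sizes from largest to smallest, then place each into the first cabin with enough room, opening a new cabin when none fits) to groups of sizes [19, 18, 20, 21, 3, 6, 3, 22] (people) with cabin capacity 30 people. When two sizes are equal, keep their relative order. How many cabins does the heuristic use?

5

Sorted descending: 22, 21, 20, 19, 18, 6, 3, 3.
  22 → cabin 1 (new)  [load 22/30]
  21 → cabin 2 (new)  [load 21/30]
  20 → cabin 3 (new)  [load 20/30]
  19 → cabin 4 (new)  [load 19/30]
  18 → cabin 5 (new)  [load 18/30]
  6 → cabin 1  [load 28/30]
  3 → cabin 2  [load 24/30]
  3 → cabin 2  [load 27/30]
5 cabins opened.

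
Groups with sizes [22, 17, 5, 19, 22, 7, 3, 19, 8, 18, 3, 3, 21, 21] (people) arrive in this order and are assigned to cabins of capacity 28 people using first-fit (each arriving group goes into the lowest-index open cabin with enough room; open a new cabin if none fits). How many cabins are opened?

  22 → cabin 1 (new)  [load 22/28]
  17 → cabin 2 (new)  [load 17/28]
  5 → cabin 1  [load 27/28]
  19 → cabin 3 (new)  [load 19/28]
  22 → cabin 4 (new)  [load 22/28]
  7 → cabin 2  [load 24/28]
  3 → cabin 2  [load 27/28]
  19 → cabin 5 (new)  [load 19/28]
  8 → cabin 3  [load 27/28]
  18 → cabin 6 (new)  [load 18/28]
  3 → cabin 4  [load 25/28]
  3 → cabin 4  [load 28/28]
  21 → cabin 7 (new)  [load 21/28]
  21 → cabin 8 (new)  [load 21/28]
8 cabins opened.

8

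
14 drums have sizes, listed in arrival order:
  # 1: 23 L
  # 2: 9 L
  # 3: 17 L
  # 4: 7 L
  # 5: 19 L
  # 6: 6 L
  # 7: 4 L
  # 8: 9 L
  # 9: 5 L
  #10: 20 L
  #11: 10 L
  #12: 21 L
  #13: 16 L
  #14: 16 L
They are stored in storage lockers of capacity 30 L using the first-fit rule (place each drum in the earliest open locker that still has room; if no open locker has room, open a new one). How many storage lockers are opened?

  23 → locker 1 (new)  [load 23/30]
  9 → locker 2 (new)  [load 9/30]
  17 → locker 2  [load 26/30]
  7 → locker 1  [load 30/30]
  19 → locker 3 (new)  [load 19/30]
  6 → locker 3  [load 25/30]
  4 → locker 2  [load 30/30]
  9 → locker 4 (new)  [load 9/30]
  5 → locker 3  [load 30/30]
  20 → locker 4  [load 29/30]
  10 → locker 5 (new)  [load 10/30]
  21 → locker 6 (new)  [load 21/30]
  16 → locker 5  [load 26/30]
  16 → locker 7 (new)  [load 16/30]
7 storage lockers opened.

7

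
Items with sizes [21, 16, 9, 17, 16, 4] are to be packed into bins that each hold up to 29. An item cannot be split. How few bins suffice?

Total = 21 + 17 + 16 + 16 + 9 + 4 = 83.
Lower bound: ⌈83/29⌉ = 3 bins.
Also, 4 items each exceed 29/2, and no two of those can share a bin, so at least 4 bins are needed.
A packing using 4 bins:
  bin 1: 21 + 4 = 25
  bin 2: 17 + 9 = 26
  bin 3: 16 = 16
  bin 4: 16 = 16
This matches the lower bound, so 4 is optimal.

4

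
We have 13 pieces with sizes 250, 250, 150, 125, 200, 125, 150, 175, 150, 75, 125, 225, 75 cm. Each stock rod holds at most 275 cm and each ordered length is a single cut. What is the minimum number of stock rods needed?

Total = 250 + 250 + 225 + 200 + 175 + 150 + 150 + 150 + 125 + 125 + 125 + 75 + 75 = 2075 cm.
Lower bound: ⌈2075/275⌉ = 8 stock rods.
A packing using 8 stock rods:
  stock rod 1: 250 = 250
  stock rod 2: 250 = 250
  stock rod 3: 225 = 225
  stock rod 4: 200 + 75 = 275
  stock rod 5: 175 + 75 = 250
  stock rod 6: 150 + 125 = 275
  stock rod 7: 150 + 125 = 275
  stock rod 8: 150 + 125 = 275
This matches the lower bound, so 8 is optimal.

8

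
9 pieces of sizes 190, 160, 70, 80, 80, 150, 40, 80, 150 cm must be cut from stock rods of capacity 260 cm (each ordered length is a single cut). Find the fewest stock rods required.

5

Total = 190 + 160 + 150 + 150 + 80 + 80 + 80 + 70 + 40 = 1000 cm.
Lower bound: ⌈1000/260⌉ = 4 stock rods.
A packing using 5 stock rods:
  stock rod 1: 190 + 70 = 260
  stock rod 2: 160 + 80 = 240
  stock rod 3: 150 + 80 = 230
  stock rod 4: 150 + 80 = 230
  stock rod 5: 40 = 40
No arrangement into 4 stock rods stays within capacity, so 5 is optimal.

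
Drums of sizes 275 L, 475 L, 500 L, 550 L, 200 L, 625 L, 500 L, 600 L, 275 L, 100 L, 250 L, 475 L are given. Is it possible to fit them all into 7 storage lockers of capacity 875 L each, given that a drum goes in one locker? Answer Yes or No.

Yes

A valid assignment using 7 storage lockers:
  locker 1: 625 + 250 = 875
  locker 2: 600 + 275 = 875
  locker 3: 550 + 275 = 825
  locker 4: 500 + 200 + 100 = 800
  locker 5: 500 = 500
  locker 6: 475 = 475
  locker 7: 475 = 475
Every load is within 875 L, so 7 storage lockers suffice.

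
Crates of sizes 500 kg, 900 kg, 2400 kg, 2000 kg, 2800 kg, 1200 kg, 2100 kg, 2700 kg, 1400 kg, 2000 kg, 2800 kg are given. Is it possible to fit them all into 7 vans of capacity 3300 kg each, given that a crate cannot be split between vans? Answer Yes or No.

Total = 20800 kg; ⌈20800/3300⌉ = 7.
The bound of 7 does not rule out 7, but exhaustive search shows no assignment into 7 vans of capacity 3300 kg exists — the minimum is 8.

No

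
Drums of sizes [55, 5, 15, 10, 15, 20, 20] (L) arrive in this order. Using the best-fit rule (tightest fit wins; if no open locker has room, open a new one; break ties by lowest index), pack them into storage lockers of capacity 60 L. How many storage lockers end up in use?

3

  55 → locker 1 (new)  [load 55/60]
  5 → locker 1  [load 60/60]
  15 → locker 2 (new)  [load 15/60]
  10 → locker 2  [load 25/60]
  15 → locker 2  [load 40/60]
  20 → locker 2  [load 60/60]
  20 → locker 3 (new)  [load 20/60]
3 storage lockers opened.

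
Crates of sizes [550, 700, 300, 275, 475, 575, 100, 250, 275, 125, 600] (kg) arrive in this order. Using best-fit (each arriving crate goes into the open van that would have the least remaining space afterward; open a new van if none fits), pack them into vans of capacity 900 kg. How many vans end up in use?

5

  550 → van 1 (new)  [load 550/900]
  700 → van 2 (new)  [load 700/900]
  300 → van 1  [load 850/900]
  275 → van 3 (new)  [load 275/900]
  475 → van 3  [load 750/900]
  575 → van 4 (new)  [load 575/900]
  100 → van 3  [load 850/900]
  250 → van 4  [load 825/900]
  275 → van 5 (new)  [load 275/900]
  125 → van 2  [load 825/900]
  600 → van 5  [load 875/900]
5 vans opened.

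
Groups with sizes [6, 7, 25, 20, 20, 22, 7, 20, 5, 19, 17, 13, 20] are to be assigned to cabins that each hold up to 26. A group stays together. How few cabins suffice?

Total = 25 + 22 + 20 + 20 + 20 + 20 + 19 + 17 + 13 + 7 + 7 + 6 + 5 = 201.
Lower bound: ⌈201/26⌉ = 8 cabins.
A packing using 9 cabins:
  cabin 1: 25 = 25
  cabin 2: 22 = 22
  cabin 3: 20 + 6 = 26
  cabin 4: 20 + 5 = 25
  cabin 5: 20 = 20
  cabin 6: 20 = 20
  cabin 7: 19 + 7 = 26
  cabin 8: 17 + 7 = 24
  cabin 9: 13 = 13
No arrangement into 8 cabins stays within capacity, so 9 is optimal.

9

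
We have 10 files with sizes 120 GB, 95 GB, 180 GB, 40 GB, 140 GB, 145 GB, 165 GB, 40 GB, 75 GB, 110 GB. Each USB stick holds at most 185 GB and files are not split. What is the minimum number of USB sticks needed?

7

Total = 180 + 165 + 145 + 140 + 120 + 110 + 95 + 75 + 40 + 40 = 1110 GB.
Lower bound: ⌈1110/185⌉ = 6 USB sticks.
Also, 7 files each exceed 185/2 GB, and no two of those can share a USB stick, so at least 7 USB sticks are needed.
A packing using 7 USB sticks:
  USB stick 1: 180 = 180
  USB stick 2: 165 = 165
  USB stick 3: 145 + 40 = 185
  USB stick 4: 140 + 40 = 180
  USB stick 5: 120 = 120
  USB stick 6: 110 + 75 = 185
  USB stick 7: 95 = 95
This matches the lower bound, so 7 is optimal.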